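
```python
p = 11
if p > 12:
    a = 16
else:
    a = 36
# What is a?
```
Trace:
  p=11
  p=11, a=36

Final answer: 36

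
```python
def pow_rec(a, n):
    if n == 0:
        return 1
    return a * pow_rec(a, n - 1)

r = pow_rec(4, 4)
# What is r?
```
Call trace:
pow_rec(a=4, n=4)
  pow_rec(a=4, n=3)
    pow_rec(a=4, n=2)
      pow_rec(a=4, n=1)
        pow_rec(a=4, n=0)
        -> return 1
      -> return 4
    -> return 16
  -> return 64
-> return 256

Final answer: 256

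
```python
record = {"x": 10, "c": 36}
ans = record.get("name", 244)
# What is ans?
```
Trace:
  record={'x': 10, 'c': 36}
  record={'x': 10, 'c': 36}, ans=244

Final answer: 244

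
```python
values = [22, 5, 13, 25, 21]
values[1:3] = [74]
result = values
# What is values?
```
Trace:
  values=[22, 5, 13, 25, 21]
  values=[22, 74, 25, 21]
  values=[22, 74, 25, 21], result=[22, 74, 25, 21]

Final answer: [22, 74, 25, 21]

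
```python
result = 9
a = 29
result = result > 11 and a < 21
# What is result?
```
Trace:
  result=9
  result=9, a=29
  result=False, a=29

Final answer: False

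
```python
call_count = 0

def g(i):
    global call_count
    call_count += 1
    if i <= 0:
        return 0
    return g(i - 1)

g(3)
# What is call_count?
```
Call trace:
g(i=3)
  g(i=2)
    g(i=1)
      g(i=0)
      -> return 0
    -> return 0
  -> return 0
-> return 0

call_count is incremented once per call. g is entered once for each i = 3, 2, 1, 0 (the i <= 0 call returns without recursing), i.e. 3 + 1 calls.
call_count = 4

Final answer: 4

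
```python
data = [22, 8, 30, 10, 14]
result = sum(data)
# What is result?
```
Trace:
  data=[22, 8, 30, 10, 14]
  data=[22, 8, 30, 10, 14], result=84

Final answer: 84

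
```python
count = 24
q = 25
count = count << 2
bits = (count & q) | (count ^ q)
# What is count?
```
Trace:
  count=24
  count=24, q=25
  count=96, q=25
  count=96, q=25, bits=121

Final answer: 96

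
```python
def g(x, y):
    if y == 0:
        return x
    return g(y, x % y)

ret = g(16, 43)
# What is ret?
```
Call trace:
g(x=16, y=43)
  g(x=43, y=16)
    g(x=16, y=11)
      g(x=11, y=5)
        g(x=5, y=1)
          g(x=1, y=0)
          -> return 1
        -> return 1
      -> return 1
    -> return 1
  -> return 1
-> return 1

Final answer: 1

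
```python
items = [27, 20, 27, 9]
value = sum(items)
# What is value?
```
Trace:
  items=[27, 20, 27, 9]
  items=[27, 20, 27, 9], value=83

Final answer: 83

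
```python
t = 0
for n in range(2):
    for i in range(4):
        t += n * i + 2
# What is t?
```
Trace:
  t=0
  t=2, n=0, i=0
  t=4, n=0, i=1
  t=6, n=0, i=2
  t=8, n=0, i=3
  t=10, n=1, i=0
  t=13, n=1, i=1
  t=17, n=1, i=2
  t=22, n=1, i=3

Final answer: 22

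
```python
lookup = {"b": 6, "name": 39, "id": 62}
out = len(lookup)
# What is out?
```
Trace:
  lookup={'b': 6, 'name': 39, 'id': 62}
  lookup={'b': 6, 'name': 39, 'id': 62}, out=3

Final answer: 3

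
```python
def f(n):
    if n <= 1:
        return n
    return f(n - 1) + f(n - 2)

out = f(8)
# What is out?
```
Call trace (a repeated sub-call is expanded the first time; later identical calls just restate its return value):
f(n=8)
  f(n=7)
    f(n=6)
      f(n=5)
        f(n=4)
          f(n=3)
            f(n=2)
              f(n=1)
              -> return 1
              f(n=0)
              -> return 0
            -> return 1
            f(n=1)
            -> return 1
          -> return 2
          f(n=2) -> return 1  (same call as traced above)
        -> return 3
        f(n=3) -> return 2  (same call as traced above)
      -> return 5
      f(n=4) -> return 3  (same call as traced above)
    -> return 8
    f(n=5) -> return 5  (same call as traced above)
  -> return 13
  f(n=6) -> return 8  (same call as traced above)
-> return 21

Final answer: 21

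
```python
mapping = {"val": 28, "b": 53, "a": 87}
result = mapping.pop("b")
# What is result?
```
Trace:
  mapping={'val': 28, 'b': 53, 'a': 87}
  mapping={'val': 28, 'a': 87}, result=53

Final answer: 53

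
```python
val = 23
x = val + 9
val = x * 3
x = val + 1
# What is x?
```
Trace:
  val=23
  val=23, x=32
  val=96, x=32
  val=96, x=97

Final answer: 97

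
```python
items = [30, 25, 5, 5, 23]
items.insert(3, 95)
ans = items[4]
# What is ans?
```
Trace:
  items=[30, 25, 5, 5, 23]
  items=[30, 25, 5, 95, 5, 23]
  items=[30, 25, 5, 95, 5, 23], ans=5

Final answer: 5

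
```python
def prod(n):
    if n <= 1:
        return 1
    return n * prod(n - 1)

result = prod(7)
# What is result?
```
Call trace:
prod(n=7)
  prod(n=6)
    prod(n=5)
      prod(n=4)
        prod(n=3)
          prod(n=2)
            prod(n=1)
            -> return 1
          -> return 2
        -> return 6
      -> return 24
    -> return 120
  -> return 720
-> return 5040

Final answer: 5040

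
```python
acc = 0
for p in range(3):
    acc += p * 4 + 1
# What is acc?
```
Trace:
  acc=0
  acc=1, p=0
  acc=6, p=1
  acc=15, p=2

Final answer: 15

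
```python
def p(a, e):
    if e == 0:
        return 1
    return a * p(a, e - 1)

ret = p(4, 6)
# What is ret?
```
Call trace:
p(a=4, e=6)
  p(a=4, e=5)
    p(a=4, e=4)
      p(a=4, e=3)
        p(a=4, e=2)
          p(a=4, e=1)
            p(a=4, e=0)
            -> return 1
          -> return 4
        -> return 16
      -> return 64
    -> return 256
  -> return 1024
-> return 4096

Final answer: 4096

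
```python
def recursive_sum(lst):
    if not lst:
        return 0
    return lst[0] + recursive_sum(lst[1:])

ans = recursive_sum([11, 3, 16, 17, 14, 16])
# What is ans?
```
Call trace:
recursive_sum(lst=[11, 3, 16, 17, 14, 16])
  recursive_sum(lst=[3, 16, 17, 14, 16])
    recursive_sum(lst=[16, 17, 14, 16])
      recursive_sum(lst=[17, 14, 16])
        recursive_sum(lst=[14, 16])
          recursive_sum(lst=[16])
            recursive_sum(lst=[])
            -> return 0
          -> return 16
        -> return 30
      -> return 47
    -> return 63
  -> return 66
-> return 77

Final answer: 77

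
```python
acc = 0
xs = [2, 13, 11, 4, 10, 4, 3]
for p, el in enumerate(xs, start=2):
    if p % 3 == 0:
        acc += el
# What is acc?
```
Trace:
  acc=0
  acc=0, p=2, el=2
  acc=13, p=3, el=13
  acc=13, p=4, el=11
  acc=13, p=5, el=4
  acc=23, p=6, el=10
  acc=23, p=7, el=4
  acc=23, p=8, el=3

Final answer: 23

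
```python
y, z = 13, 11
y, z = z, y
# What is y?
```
Trace:
  y=13, z=11
  y=11, z=13

Final answer: 11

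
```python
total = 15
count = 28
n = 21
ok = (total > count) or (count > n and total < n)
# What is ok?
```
Trace:
  total=15
  total=15, count=28
  total=15, count=28, n=21
  total=15, count=28, n=21, ok=True

Final answer: True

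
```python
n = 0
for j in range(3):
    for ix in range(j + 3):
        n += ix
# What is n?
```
Trace:
  n=0
  n=0, j=0, ix=0
  n=1, j=0, ix=1
  n=3, j=0, ix=2
  n=3, j=1, ix=0
  n=4, j=1, ix=1
  n=6, j=1, ix=2
  n=9, j=1, ix=3
  n=9, j=2, ix=0
  n=10, j=2, ix=1
  n=12, j=2, ix=2
  n=15, j=2, ix=3
  n=19, j=2, ix=4

Final answer: 19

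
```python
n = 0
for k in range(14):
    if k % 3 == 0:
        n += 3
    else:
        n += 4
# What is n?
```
Trace:
  n=0
  n=3, k=0
  n=7, k=1
  n=11, k=2
  n=14, k=3
  n=18, k=4
  n=22, k=5
  n=25, k=6
  n=29, k=7
  n=33, k=8
  n=36, k=9
  n=40, k=10
  n=44, k=11
  n=47, k=12
  n=51, k=13

Final answer: 51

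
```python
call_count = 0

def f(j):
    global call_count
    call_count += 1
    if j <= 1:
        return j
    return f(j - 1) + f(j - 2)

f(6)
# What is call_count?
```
Call trace (a repeated sub-call is expanded the first time; later identical calls just restate its return value):
f(j=6)
  f(j=5)
    f(j=4)
      f(j=3)
        f(j=2)
          f(j=1)
          -> return 1
          f(j=0)
          -> return 0
        -> return 1
        f(j=1)
        -> return 1
      -> return 2
      f(j=2) -> return 1  (same call as traced above)
    -> return 3
    f(j=3) -> return 2  (same call as traced above)
  -> return 5
  f(j=4) -> return 3  (same call as traced above)
-> return 8

call_count is incremented once per call, so count the calls in each subtree. Let C(j) = number of calls made by f(j).
C(0) = C(1) = 1 (base case, no recursion); C(j) = 1 + C(j - 1) + C(j - 2) otherwise.
C(2) = 1 + C(1) + C(0) = 1 + 1 + 1 = 3
C(3) = 1 + C(2) + C(1) = 1 + 3 + 1 = 5
C(4) = 1 + C(3) + C(2) = 1 + 5 + 3 = 9
C(5) = 1 + C(4) + C(3) = 1 + 9 + 5 = 15
C(6) = 1 + C(5) + C(4) = 1 + 15 + 9 = 25
call_count = C(6) = 25

Final answer: 25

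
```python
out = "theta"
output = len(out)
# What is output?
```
Trace:
  out='theta'
  out='theta', output=5

Final answer: 5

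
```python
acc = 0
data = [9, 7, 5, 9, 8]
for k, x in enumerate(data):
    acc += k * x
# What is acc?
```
Trace:
  acc=0
  acc=0, k=0, x=9
  acc=7, k=1, x=7
  acc=17, k=2, x=5
  acc=44, k=3, x=9
  acc=76, k=4, x=8

Final answer: 76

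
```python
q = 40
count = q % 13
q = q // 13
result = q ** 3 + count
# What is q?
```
Trace:
  q=40
  q=40, count=1
  q=3, count=1
  q=3, count=1, result=28

Final answer: 3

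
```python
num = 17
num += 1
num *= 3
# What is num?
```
Trace:
  num=17
  num=18
  num=54

Final answer: 54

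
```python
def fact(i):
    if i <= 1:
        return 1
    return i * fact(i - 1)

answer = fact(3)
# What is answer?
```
Call trace:
fact(i=3)
  fact(i=2)
    fact(i=1)
    -> return 1
  -> return 2
-> return 6

Final answer: 6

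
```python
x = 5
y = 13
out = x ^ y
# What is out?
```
Trace:
  x=5
  x=5, y=13
  x=5, y=13, out=8

Final answer: 8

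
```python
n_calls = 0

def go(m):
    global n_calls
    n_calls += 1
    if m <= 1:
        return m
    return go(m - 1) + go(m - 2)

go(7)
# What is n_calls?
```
Call trace (a repeated sub-call is expanded the first time; later identical calls just restate its return value):
go(m=7)
  go(m=6)
    go(m=5)
      go(m=4)
        go(m=3)
          go(m=2)
            go(m=1)
            -> return 1
            go(m=0)
            -> return 0
          -> return 1
          go(m=1)
          -> return 1
        -> return 2
        go(m=2) -> return 1  (same call as traced above)
      -> return 3
      go(m=3) -> return 2  (same call as traced above)
    -> return 5
    go(m=4) -> return 3  (same call as traced above)
  -> return 8
  go(m=5) -> return 5  (same call as traced above)
-> return 13

n_calls is incremented once per call, so count the calls in each subtree. Let C(m) = number of calls made by go(m).
C(0) = C(1) = 1 (base case, no recursion); C(m) = 1 + C(m - 1) + C(m - 2) otherwise.
C(2) = 1 + C(1) + C(0) = 1 + 1 + 1 = 3
C(3) = 1 + C(2) + C(1) = 1 + 3 + 1 = 5
C(4) = 1 + C(3) + C(2) = 1 + 5 + 3 = 9
C(5) = 1 + C(4) + C(3) = 1 + 9 + 5 = 15
C(6) = 1 + C(5) + C(4) = 1 + 15 + 9 = 25
C(7) = 1 + C(6) + C(5) = 1 + 25 + 15 = 41
n_calls = C(7) = 41

Final answer: 41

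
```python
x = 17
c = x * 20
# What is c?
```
Trace:
  x=17
  x=17, c=340

Final answer: 340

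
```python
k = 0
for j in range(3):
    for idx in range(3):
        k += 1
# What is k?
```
Trace:
  k=0
  k=1, j=0, idx=0
  k=2, j=0, idx=1
  k=3, j=0, idx=2
  k=4, j=1, idx=0
  k=5, j=1, idx=1
  k=6, j=1, idx=2
  k=7, j=2, idx=0
  k=8, j=2, idx=1
  k=9, j=2, idx=2

Final answer: 9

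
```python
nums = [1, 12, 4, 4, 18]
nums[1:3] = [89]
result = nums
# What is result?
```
Trace:
  nums=[1, 12, 4, 4, 18]
  nums=[1, 89, 4, 18]
  nums=[1, 89, 4, 18], result=[1, 89, 4, 18]

Final answer: [1, 89, 4, 18]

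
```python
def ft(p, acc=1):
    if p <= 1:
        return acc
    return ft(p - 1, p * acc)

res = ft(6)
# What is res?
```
Call trace:
ft(p=6, acc=1)
  ft(p=5, acc=6)
    ft(p=4, acc=30)
      ft(p=3, acc=120)
        ft(p=2, acc=360)
          ft(p=1, acc=720)
          -> return 720
        -> return 720
      -> return 720
    -> return 720
  -> return 720
-> return 720

Final answer: 720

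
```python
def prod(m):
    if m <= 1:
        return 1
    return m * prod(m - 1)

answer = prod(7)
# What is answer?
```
Call trace:
prod(m=7)
  prod(m=6)
    prod(m=5)
      prod(m=4)
        prod(m=3)
          prod(m=2)
            prod(m=1)
            -> return 1
          -> return 2
        -> return 6
      -> return 24
    -> return 120
  -> return 720
-> return 5040

Final answer: 5040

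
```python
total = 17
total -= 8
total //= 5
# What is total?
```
Trace:
  total=17
  total=9
  total=1

Final answer: 1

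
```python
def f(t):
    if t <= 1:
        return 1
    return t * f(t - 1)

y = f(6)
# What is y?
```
Call trace:
f(t=6)
  f(t=5)
    f(t=4)
      f(t=3)
        f(t=2)
          f(t=1)
          -> return 1
        -> return 2
      -> return 6
    -> return 24
  -> return 120
-> return 720

Final answer: 720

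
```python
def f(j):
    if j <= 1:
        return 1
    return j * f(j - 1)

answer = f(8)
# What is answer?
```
Call trace:
f(j=8)
  f(j=7)
    f(j=6)
      f(j=5)
        f(j=4)
          f(j=3)
            f(j=2)
              f(j=1)
              -> return 1
            -> return 2
          -> return 6
        -> return 24
      -> return 120
    -> return 720
  -> return 5040
-> return 40320

Final answer: 40320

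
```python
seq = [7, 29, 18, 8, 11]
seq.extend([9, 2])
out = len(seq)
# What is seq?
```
Trace:
  seq=[7, 29, 18, 8, 11]
  seq=[7, 29, 18, 8, 11, 9, 2]
  seq=[7, 29, 18, 8, 11, 9, 2], out=7

Final answer: [7, 29, 18, 8, 11, 9, 2]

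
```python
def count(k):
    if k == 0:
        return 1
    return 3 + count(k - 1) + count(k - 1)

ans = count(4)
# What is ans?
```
Call trace (a repeated sub-call is expanded the first time; later identical calls just restate its return value):
count(k=4)
  count(k=3)
    count(k=2)
      count(k=1)
        count(k=0)
        -> return 1
        count(k=0)
        -> return 1
      -> return 5
      count(k=1) -> return 5  (same call as traced above)
    -> return 13
    count(k=2) -> return 13  (same call as traced above)
  -> return 29
  count(k=3) -> return 29  (same call as traced above)
-> return 61

Final answer: 61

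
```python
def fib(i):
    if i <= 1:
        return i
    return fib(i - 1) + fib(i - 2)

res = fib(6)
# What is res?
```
Call trace (a repeated sub-call is expanded the first time; later identical calls just restate its return value):
fib(i=6)
  fib(i=5)
    fib(i=4)
      fib(i=3)
        fib(i=2)
          fib(i=1)
          -> return 1
          fib(i=0)
          -> return 0
        -> return 1
        fib(i=1)
        -> return 1
      -> return 2
      fib(i=2) -> return 1  (same call as traced above)
    -> return 3
    fib(i=3) -> return 2  (same call as traced above)
  -> return 5
  fib(i=4) -> return 3  (same call as traced above)
-> return 8

Final answer: 8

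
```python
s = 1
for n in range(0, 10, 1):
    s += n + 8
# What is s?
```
Trace:
  s=1
  s=9, n=0
  s=18, n=1
  s=28, n=2
  s=39, n=3
  s=51, n=4
  s=64, n=5
  s=78, n=6
  s=93, n=7
  s=109, n=8
  s=126, n=9

Final answer: 126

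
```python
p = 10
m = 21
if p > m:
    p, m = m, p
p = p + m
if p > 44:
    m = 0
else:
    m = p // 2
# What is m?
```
Trace:
  p=10
  p=10, m=21
  p=10, m=21
  p=31, m=21
  p=31, m=15

Final answer: 15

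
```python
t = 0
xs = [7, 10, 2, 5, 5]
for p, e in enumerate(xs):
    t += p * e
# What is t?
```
Trace:
  t=0
  t=0, p=0, e=7
  t=10, p=1, e=10
  t=14, p=2, e=2
  t=29, p=3, e=5
  t=49, p=4, e=5

Final answer: 49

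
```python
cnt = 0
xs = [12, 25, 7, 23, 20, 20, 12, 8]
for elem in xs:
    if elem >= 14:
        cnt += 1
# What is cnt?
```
Trace:
  cnt=0
  cnt=0, elem=12
  cnt=1, elem=25
  cnt=1, elem=7
  cnt=2, elem=23
  cnt=3, elem=20
  cnt=4, elem=20
  cnt=4, elem=12
  cnt=4, elem=8

Final answer: 4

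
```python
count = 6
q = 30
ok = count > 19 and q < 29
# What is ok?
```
Trace:
  count=6
  count=6, q=30
  count=6, q=30, ok=False

Final answer: False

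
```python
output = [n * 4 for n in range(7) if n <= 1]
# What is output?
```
Trace:
  n=0
  n=1
  n=2
  n=3
  n=4
  n=5
  n=6
  output=[0, 4]

Final answer: [0, 4]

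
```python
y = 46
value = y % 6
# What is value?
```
Trace:
  y=46
  y=46, value=4

Final answer: 4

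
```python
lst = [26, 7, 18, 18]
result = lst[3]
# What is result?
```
Trace:
  lst=[26, 7, 18, 18]
  lst=[26, 7, 18, 18], result=18

Final answer: 18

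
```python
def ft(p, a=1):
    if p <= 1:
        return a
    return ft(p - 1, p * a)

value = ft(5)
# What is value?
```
Call trace:
ft(p=5, a=1)
  ft(p=4, a=5)
    ft(p=3, a=20)
      ft(p=2, a=60)
        ft(p=1, a=120)
        -> return 120
      -> return 120
    -> return 120
  -> return 120
-> return 120

Final answer: 120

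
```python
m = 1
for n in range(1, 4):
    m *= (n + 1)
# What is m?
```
Trace:
  m=1
  m=2, n=1
  m=6, n=2
  m=24, n=3

Final answer: 24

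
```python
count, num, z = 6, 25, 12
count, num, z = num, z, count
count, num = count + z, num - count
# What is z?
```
Trace:
  count=6, num=25, z=12
  count=25, num=12, z=6
  count=31, num=-13, z=6

Final answer: 6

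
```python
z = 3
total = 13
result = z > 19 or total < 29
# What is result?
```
Trace:
  z=3
  z=3, total=13
  z=3, total=13, result=True

Final answer: True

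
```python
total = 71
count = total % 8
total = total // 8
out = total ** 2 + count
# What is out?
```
Trace:
  total=71
  total=71, count=7
  total=8, count=7
  total=8, count=7, out=71

Final answer: 71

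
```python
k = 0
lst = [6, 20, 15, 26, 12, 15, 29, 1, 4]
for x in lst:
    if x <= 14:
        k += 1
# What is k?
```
Trace:
  k=0
  k=1, x=6
  k=1, x=20
  k=1, x=15
  k=1, x=26
  k=2, x=12
  k=2, x=15
  k=2, x=29
  k=3, x=1
  k=4, x=4

Final answer: 4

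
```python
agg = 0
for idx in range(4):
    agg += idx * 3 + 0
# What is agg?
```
Trace:
  agg=0
  agg=0, idx=0
  agg=3, idx=1
  agg=9, idx=2
  agg=18, idx=3

Final answer: 18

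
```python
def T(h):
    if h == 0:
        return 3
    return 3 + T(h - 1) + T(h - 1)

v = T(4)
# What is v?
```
Call trace (a repeated sub-call is expanded the first time; later identical calls just restate its return value):
T(h=4)
  T(h=3)
    T(h=2)
      T(h=1)
        T(h=0)
        -> return 3
        T(h=0)
        -> return 3
      -> return 9
      T(h=1) -> return 9  (same call as traced above)
    -> return 21
    T(h=2) -> return 21  (same call as traced above)
  -> return 45
  T(h=3) -> return 45  (same call as traced above)
-> return 93

Final answer: 93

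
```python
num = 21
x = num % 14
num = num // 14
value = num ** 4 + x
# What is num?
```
Trace:
  num=21
  num=21, x=7
  num=1, x=7
  num=1, x=7, value=8

Final answer: 1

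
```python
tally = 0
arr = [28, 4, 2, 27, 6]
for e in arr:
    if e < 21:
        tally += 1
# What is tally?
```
Trace:
  tally=0
  tally=0, e=28
  tally=1, e=4
  tally=2, e=2
  tally=2, e=27
  tally=3, e=6

Final answer: 3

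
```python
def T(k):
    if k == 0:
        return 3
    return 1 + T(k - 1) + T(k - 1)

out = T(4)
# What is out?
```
Call trace (a repeated sub-call is expanded the first time; later identical calls just restate its return value):
T(k=4)
  T(k=3)
    T(k=2)
      T(k=1)
        T(k=0)
        -> return 3
        T(k=0)
        -> return 3
      -> return 7
      T(k=1) -> return 7  (same call as traced above)
    -> return 15
    T(k=2) -> return 15  (same call as traced above)
  -> return 31
  T(k=3) -> return 31  (same call as traced above)
-> return 63

Final answer: 63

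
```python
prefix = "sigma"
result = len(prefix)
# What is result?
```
Trace:
  prefix='sigma'
  prefix='sigma', result=5

Final answer: 5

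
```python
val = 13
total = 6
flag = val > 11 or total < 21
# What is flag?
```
Trace:
  val=13
  val=13, total=6
  val=13, total=6, flag=True

Final answer: True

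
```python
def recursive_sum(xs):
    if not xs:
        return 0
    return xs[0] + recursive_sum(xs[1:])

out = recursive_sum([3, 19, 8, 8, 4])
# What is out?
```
Call trace:
recursive_sum(xs=[3, 19, 8, 8, 4])
  recursive_sum(xs=[19, 8, 8, 4])
    recursive_sum(xs=[8, 8, 4])
      recursive_sum(xs=[8, 4])
        recursive_sum(xs=[4])
          recursive_sum(xs=[])
          -> return 0
        -> return 4
      -> return 12
    -> return 20
  -> return 39
-> return 42

Final answer: 42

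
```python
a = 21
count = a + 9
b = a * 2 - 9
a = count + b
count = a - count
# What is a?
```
Trace:
  a=21
  a=21, count=30
  a=21, count=30, b=33
  a=63, count=30, b=33
  a=63, count=33, b=33

Final answer: 63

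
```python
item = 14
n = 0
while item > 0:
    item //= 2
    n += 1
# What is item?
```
Trace:
  item=14
  item=14, n=0
  item=7, n=1
  item=3, n=2
  item=1, n=3
  item=0, n=4

Final answer: 0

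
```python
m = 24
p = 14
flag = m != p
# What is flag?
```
Trace:
  m=24
  m=24, p=14
  m=24, p=14, flag=True

Final answer: True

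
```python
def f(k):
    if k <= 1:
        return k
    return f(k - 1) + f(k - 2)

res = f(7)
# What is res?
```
Call trace (a repeated sub-call is expanded the first time; later identical calls just restate its return value):
f(k=7)
  f(k=6)
    f(k=5)
      f(k=4)
        f(k=3)
          f(k=2)
            f(k=1)
            -> return 1
            f(k=0)
            -> return 0
          -> return 1
          f(k=1)
          -> return 1
        -> return 2
        f(k=2) -> return 1  (same call as traced above)
      -> return 3
      f(k=3) -> return 2  (same call as traced above)
    -> return 5
    f(k=4) -> return 3  (same call as traced above)
  -> return 8
  f(k=5) -> return 5  (same call as traced above)
-> return 13

Final answer: 13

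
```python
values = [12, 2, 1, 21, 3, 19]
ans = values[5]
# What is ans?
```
Trace:
  values=[12, 2, 1, 21, 3, 19]
  values=[12, 2, 1, 21, 3, 19], ans=19

Final answer: 19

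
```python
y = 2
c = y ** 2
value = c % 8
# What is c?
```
Trace:
  y=2
  y=2, c=4
  y=2, c=4, value=4

Final answer: 4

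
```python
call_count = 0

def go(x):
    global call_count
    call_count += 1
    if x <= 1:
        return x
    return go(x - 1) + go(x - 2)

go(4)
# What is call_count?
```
Call trace (a repeated sub-call is expanded the first time; later identical calls just restate its return value):
go(x=4)
  go(x=3)
    go(x=2)
      go(x=1)
      -> return 1
      go(x=0)
      -> return 0
    -> return 1
    go(x=1)
    -> return 1
  -> return 2
  go(x=2) -> return 1  (same call as traced above)
-> return 3

call_count is incremented once per call, so count the calls in each subtree. Let C(x) = number of calls made by go(x).
C(0) = C(1) = 1 (base case, no recursion); C(x) = 1 + C(x - 1) + C(x - 2) otherwise.
C(2) = 1 + C(1) + C(0) = 1 + 1 + 1 = 3
C(3) = 1 + C(2) + C(1) = 1 + 3 + 1 = 5
C(4) = 1 + C(3) + C(2) = 1 + 5 + 3 = 9
call_count = C(4) = 9

Final answer: 9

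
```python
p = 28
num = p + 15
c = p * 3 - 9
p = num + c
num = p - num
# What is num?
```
Trace:
  p=28
  p=28, num=43
  p=28, num=43, c=75
  p=118, num=43, c=75
  p=118, num=75, c=75

Final answer: 75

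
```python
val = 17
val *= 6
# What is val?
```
Trace:
  val=17
  val=102

Final answer: 102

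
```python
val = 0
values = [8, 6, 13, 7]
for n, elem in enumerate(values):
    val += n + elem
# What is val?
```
Trace:
  val=0
  val=8, n=0, elem=8
  val=15, n=1, elem=6
  val=30, n=2, elem=13
  val=40, n=3, elem=7

Final answer: 40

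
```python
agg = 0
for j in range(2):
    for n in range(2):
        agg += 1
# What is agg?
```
Trace:
  agg=0
  agg=1, j=0, n=0
  agg=2, j=0, n=1
  agg=3, j=1, n=0
  agg=4, j=1, n=1

Final answer: 4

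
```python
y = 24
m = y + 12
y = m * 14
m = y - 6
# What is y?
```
Trace:
  y=24
  y=24, m=36
  y=504, m=36
  y=504, m=498

Final answer: 504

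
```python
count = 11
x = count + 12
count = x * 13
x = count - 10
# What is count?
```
Trace:
  count=11
  count=11, x=23
  count=299, x=23
  count=299, x=289

Final answer: 299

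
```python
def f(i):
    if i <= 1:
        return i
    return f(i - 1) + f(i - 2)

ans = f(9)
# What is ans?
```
Call trace (a repeated sub-call is expanded the first time; later identical calls just restate its return value):
f(i=9)
  f(i=8)
    f(i=7)
      f(i=6)
        f(i=5)
          f(i=4)
            f(i=3)
              f(i=2)
                f(i=1)
                -> return 1
                f(i=0)
                -> return 0
              -> return 1
              f(i=1)
              -> return 1
            -> return 2
            f(i=2) -> return 1  (same call as traced above)
          -> return 3
          f(i=3) -> return 2  (same call as traced above)
        -> return 5
        f(i=4) -> return 3  (same call as traced above)
      -> return 8
      f(i=5) -> return 5  (same call as traced above)
    -> return 13
    f(i=6) -> return 8  (same call as traced above)
  -> return 21
  f(i=7) -> return 13  (same call as traced above)
-> return 34

Final answer: 34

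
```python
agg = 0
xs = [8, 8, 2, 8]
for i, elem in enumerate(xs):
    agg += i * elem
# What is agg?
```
Trace:
  agg=0
  agg=0, i=0, elem=8
  agg=8, i=1, elem=8
  agg=12, i=2, elem=2
  agg=36, i=3, elem=8

Final answer: 36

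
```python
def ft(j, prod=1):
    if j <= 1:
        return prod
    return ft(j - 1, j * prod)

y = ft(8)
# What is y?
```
Call trace:
ft(j=8, prod=1)
  ft(j=7, prod=8)
    ft(j=6, prod=56)
      ft(j=5, prod=336)
        ft(j=4, prod=1680)
          ft(j=3, prod=6720)
            ft(j=2, prod=20160)
              ft(j=1, prod=40320)
              -> return 40320
            -> return 40320
          -> return 40320
        -> return 40320
      -> return 40320
    -> return 40320
  -> return 40320
-> return 40320

Final answer: 40320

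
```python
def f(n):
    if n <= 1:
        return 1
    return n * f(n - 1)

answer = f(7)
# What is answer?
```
Call trace:
f(n=7)
  f(n=6)
    f(n=5)
      f(n=4)
        f(n=3)
          f(n=2)
            f(n=1)
            -> return 1
          -> return 2
        -> return 6
      -> return 24
    -> return 120
  -> return 720
-> return 5040

Final answer: 5040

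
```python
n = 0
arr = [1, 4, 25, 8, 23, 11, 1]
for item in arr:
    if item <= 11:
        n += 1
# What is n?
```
Trace:
  n=0
  n=1, item=1
  n=2, item=4
  n=2, item=25
  n=3, item=8
  n=3, item=23
  n=4, item=11
  n=5, item=1

Final answer: 5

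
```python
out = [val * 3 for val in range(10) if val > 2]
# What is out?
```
Trace:
  val=0
  val=1
  val=2
  val=3
  val=4
  val=5
  val=6
  val=7
  val=8
  val=9
  out=[9, 12, 15, 18, 21, 24, 27]

Final answer: [9, 12, 15, 18, 21, 24, 27]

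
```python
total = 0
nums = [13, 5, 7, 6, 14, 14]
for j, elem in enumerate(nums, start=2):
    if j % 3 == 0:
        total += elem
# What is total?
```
Trace:
  total=0
  total=0, j=2, elem=13
  total=5, j=3, elem=5
  total=5, j=4, elem=7
  total=5, j=5, elem=6
  total=19, j=6, elem=14
  total=19, j=7, elem=14

Final answer: 19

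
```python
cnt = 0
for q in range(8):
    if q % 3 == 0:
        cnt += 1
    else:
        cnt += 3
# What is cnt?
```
Trace:
  cnt=0
  cnt=1, q=0
  cnt=4, q=1
  cnt=7, q=2
  cnt=8, q=3
  cnt=11, q=4
  cnt=14, q=5
  cnt=15, q=6
  cnt=18, q=7

Final answer: 18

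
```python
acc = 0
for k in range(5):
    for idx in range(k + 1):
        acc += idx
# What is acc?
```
Trace:
  acc=0
  acc=0, k=0, idx=0
  acc=0, k=1, idx=0
  acc=1, k=1, idx=1
  acc=1, k=2, idx=0
  acc=2, k=2, idx=1
  acc=4, k=2, idx=2
  acc=4, k=3, idx=0
  acc=5, k=3, idx=1
  acc=7, k=3, idx=2
  acc=10, k=3, idx=3
  acc=10, k=4, idx=0
  acc=11, k=4, idx=1
  acc=13, k=4, idx=2
  acc=16, k=4, idx=3
  acc=20, k=4, idx=4

Final answer: 20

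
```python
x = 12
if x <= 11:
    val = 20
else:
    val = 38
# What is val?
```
Trace:
  x=12
  x=12, val=38

Final answer: 38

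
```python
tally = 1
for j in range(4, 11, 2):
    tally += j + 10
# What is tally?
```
Trace:
  tally=1
  tally=15, j=4
  tally=31, j=6
  tally=49, j=8
  tally=69, j=10

Final answer: 69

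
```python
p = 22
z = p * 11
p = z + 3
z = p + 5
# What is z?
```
Trace:
  p=22
  p=22, z=242
  p=245, z=242
  p=245, z=250

Final answer: 250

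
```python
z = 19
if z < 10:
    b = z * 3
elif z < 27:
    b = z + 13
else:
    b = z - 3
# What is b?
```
Trace:
  z=19
  z=19, b=32

Final answer: 32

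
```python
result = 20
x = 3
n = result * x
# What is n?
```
Trace:
  result=20
  result=20, x=3
  result=20, x=3, n=60

Final answer: 60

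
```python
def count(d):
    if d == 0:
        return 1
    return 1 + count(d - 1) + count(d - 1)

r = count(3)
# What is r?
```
Call trace (a repeated sub-call is expanded the first time; later identical calls just restate its return value):
count(d=3)
  count(d=2)
    count(d=1)
      count(d=0)
      -> return 1
      count(d=0)
      -> return 1
    -> return 3
    count(d=1) -> return 3  (same call as traced above)
  -> return 7
  count(d=2) -> return 7  (same call as traced above)
-> return 15

Final answer: 15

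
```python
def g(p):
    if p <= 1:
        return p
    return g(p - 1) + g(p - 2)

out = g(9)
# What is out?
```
Call trace (a repeated sub-call is expanded the first time; later identical calls just restate its return value):
g(p=9)
  g(p=8)
    g(p=7)
      g(p=6)
        g(p=5)
          g(p=4)
            g(p=3)
              g(p=2)
                g(p=1)
                -> return 1
                g(p=0)
                -> return 0
              -> return 1
              g(p=1)
              -> return 1
            -> return 2
            g(p=2) -> return 1  (same call as traced above)
          -> return 3
          g(p=3) -> return 2  (same call as traced above)
        -> return 5
        g(p=4) -> return 3  (same call as traced above)
      -> return 8
      g(p=5) -> return 5  (same call as traced above)
    -> return 13
    g(p=6) -> return 8  (same call as traced above)
  -> return 21
  g(p=7) -> return 13  (same call as traced above)
-> return 34

Final answer: 34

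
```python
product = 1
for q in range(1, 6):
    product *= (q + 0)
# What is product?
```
Trace:
  product=1
  product=1, q=1
  product=2, q=2
  product=6, q=3
  product=24, q=4
  product=120, q=5

Final answer: 120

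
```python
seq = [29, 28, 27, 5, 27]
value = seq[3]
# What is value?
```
Trace:
  seq=[29, 28, 27, 5, 27]
  seq=[29, 28, 27, 5, 27], value=5

Final answer: 5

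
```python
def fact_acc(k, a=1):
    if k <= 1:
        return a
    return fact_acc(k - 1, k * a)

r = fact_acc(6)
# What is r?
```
Call trace:
fact_acc(k=6, a=1)
  fact_acc(k=5, a=6)
    fact_acc(k=4, a=30)
      fact_acc(k=3, a=120)
        fact_acc(k=2, a=360)
          fact_acc(k=1, a=720)
          -> return 720
        -> return 720
      -> return 720
    -> return 720
  -> return 720
-> return 720

Final answer: 720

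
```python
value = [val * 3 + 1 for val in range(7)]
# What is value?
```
Trace:
  val=0
  val=1
  val=2
  val=3
  val=4
  val=5
  val=6
  value=[1, 4, 7, 10, 13, 16, 19]

Final answer: [1, 4, 7, 10, 13, 16, 19]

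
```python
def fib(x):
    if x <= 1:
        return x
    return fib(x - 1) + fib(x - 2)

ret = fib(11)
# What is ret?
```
Call trace (a repeated sub-call is expanded the first time; later identical calls just restate its return value):
fib(x=11)
  fib(x=10)
    fib(x=9)
      fib(x=8)
        fib(x=7)
          fib(x=6)
            fib(x=5)
              fib(x=4)
                fib(x=3)
                  fib(x=2)
                    fib(x=1)
                    -> return 1
                    fib(x=0)
                    -> return 0
                  -> return 1
                  fib(x=1)
                  -> return 1
                -> return 2
                fib(x=2) -> return 1  (same call as traced above)
              -> return 3
              fib(x=3) -> return 2  (same call as traced above)
            -> return 5
            fib(x=4) -> return 3  (same call as traced above)
          -> return 8
          fib(x=5) -> return 5  (same call as traced above)
        -> return 13
        fib(x=6) -> return 8  (same call as traced above)
      -> return 21
      fib(x=7) -> return 13  (same call as traced above)
    -> return 34
    fib(x=8) -> return 21  (same call as traced above)
  -> return 55
  fib(x=9) -> return 34  (same call as traced above)
-> return 89

Final answer: 89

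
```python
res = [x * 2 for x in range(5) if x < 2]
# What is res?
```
Trace:
  x=0
  x=1
  x=2
  x=3
  x=4
  res=[0, 2]

Final answer: [0, 2]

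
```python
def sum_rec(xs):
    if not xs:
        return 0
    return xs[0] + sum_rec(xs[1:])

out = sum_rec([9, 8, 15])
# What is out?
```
Call trace:
sum_rec(xs=[9, 8, 15])
  sum_rec(xs=[8, 15])
    sum_rec(xs=[15])
      sum_rec(xs=[])
      -> return 0
    -> return 15
  -> return 23
-> return 32

Final answer: 32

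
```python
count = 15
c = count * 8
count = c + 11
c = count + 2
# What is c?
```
Trace:
  count=15
  count=15, c=120
  count=131, c=120
  count=131, c=133

Final answer: 133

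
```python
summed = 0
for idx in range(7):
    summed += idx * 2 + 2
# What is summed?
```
Trace:
  summed=0
  summed=2, idx=0
  summed=6, idx=1
  summed=12, idx=2
  summed=20, idx=3
  summed=30, idx=4
  summed=42, idx=5
  summed=56, idx=6

Final answer: 56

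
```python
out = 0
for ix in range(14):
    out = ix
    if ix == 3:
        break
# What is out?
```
Trace:
  out=0
  out=0, ix=0
  out=1, ix=1
  out=2, ix=2
  out=3, ix=3

Final answer: 3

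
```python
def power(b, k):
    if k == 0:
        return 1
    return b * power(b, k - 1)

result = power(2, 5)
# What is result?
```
Call trace:
power(b=2, k=5)
  power(b=2, k=4)
    power(b=2, k=3)
      power(b=2, k=2)
        power(b=2, k=1)
          power(b=2, k=0)
          -> return 1
        -> return 2
      -> return 4
    -> return 8
  -> return 16
-> return 32

Final answer: 32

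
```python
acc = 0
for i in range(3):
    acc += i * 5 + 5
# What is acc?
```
Trace:
  acc=0
  acc=5, i=0
  acc=15, i=1
  acc=30, i=2

Final answer: 30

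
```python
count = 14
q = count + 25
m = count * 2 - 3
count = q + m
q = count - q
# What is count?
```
Trace:
  count=14
  count=14, q=39
  count=14, q=39, m=25
  count=64, q=39, m=25
  count=64, q=25, m=25

Final answer: 64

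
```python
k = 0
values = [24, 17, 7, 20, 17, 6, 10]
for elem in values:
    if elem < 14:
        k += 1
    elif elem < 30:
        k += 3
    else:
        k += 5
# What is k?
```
Trace:
  k=0
  k=3, elem=24
  k=6, elem=17
  k=7, elem=7
  k=10, elem=20
  k=13, elem=17
  k=14, elem=6
  k=15, elem=10

Final answer: 15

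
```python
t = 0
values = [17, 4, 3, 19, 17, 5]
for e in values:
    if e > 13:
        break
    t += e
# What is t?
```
Trace:
  t=0
  t=0, e=17

Final answer: 0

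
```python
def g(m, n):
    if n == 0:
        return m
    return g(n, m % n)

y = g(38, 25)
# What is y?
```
Call trace:
g(m=38, n=25)
  g(m=25, n=13)
    g(m=13, n=12)
      g(m=12, n=1)
        g(m=1, n=0)
        -> return 1
      -> return 1
    -> return 1
  -> return 1
-> return 1

Final answer: 1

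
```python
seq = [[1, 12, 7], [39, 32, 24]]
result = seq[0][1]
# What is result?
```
Trace:
  seq=[[1, 12, 7], [39, 32, 24]]
  seq=[[1, 12, 7], [39, 32, 24]], result=12

Final answer: 12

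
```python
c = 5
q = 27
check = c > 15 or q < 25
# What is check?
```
Trace:
  c=5
  c=5, q=27
  c=5, q=27, check=False

Final answer: False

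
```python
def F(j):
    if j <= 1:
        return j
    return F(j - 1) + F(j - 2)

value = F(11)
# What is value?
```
Call trace (a repeated sub-call is expanded the first time; later identical calls just restate its return value):
F(j=11)
  F(j=10)
    F(j=9)
      F(j=8)
        F(j=7)
          F(j=6)
            F(j=5)
              F(j=4)
                F(j=3)
                  F(j=2)
                    F(j=1)
                    -> return 1
                    F(j=0)
                    -> return 0
                  -> return 1
                  F(j=1)
                  -> return 1
                -> return 2
                F(j=2) -> return 1  (same call as traced above)
              -> return 3
              F(j=3) -> return 2  (same call as traced above)
            -> return 5
            F(j=4) -> return 3  (same call as traced above)
          -> return 8
          F(j=5) -> return 5  (same call as traced above)
        -> return 13
        F(j=6) -> return 8  (same call as traced above)
      -> return 21
      F(j=7) -> return 13  (same call as traced above)
    -> return 34
    F(j=8) -> return 21  (same call as traced above)
  -> return 55
  F(j=9) -> return 34  (same call as traced above)
-> return 89

Final answer: 89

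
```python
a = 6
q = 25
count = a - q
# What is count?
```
Trace:
  a=6
  a=6, q=25
  a=6, q=25, count=-19

Final answer: -19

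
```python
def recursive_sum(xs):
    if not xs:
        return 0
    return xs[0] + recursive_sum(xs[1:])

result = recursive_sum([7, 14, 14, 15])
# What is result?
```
Call trace:
recursive_sum(xs=[7, 14, 14, 15])
  recursive_sum(xs=[14, 14, 15])
    recursive_sum(xs=[14, 15])
      recursive_sum(xs=[15])
        recursive_sum(xs=[])
        -> return 0
      -> return 15
    -> return 29
  -> return 43
-> return 50

Final answer: 50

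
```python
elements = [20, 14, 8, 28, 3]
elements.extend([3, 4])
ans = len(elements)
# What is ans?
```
Trace:
  elements=[20, 14, 8, 28, 3]
  elements=[20, 14, 8, 28, 3, 3, 4]
  elements=[20, 14, 8, 28, 3, 3, 4], ans=7

Final answer: 7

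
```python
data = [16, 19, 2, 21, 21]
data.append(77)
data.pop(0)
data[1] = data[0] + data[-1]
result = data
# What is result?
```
Trace:
  data=[16, 19, 2, 21, 21]
  data=[16, 19, 2, 21, 21, 77]
  data=[19, 2, 21, 21, 77]
  data=[19, 96, 21, 21, 77]
  data=[19, 96, 21, 21, 77], result=[19, 96, 21, 21, 77]

Final answer: [19, 96, 21, 21, 77]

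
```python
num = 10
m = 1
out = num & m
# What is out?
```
Trace:
  num=10
  num=10, m=1
  num=10, m=1, out=0

Final answer: 0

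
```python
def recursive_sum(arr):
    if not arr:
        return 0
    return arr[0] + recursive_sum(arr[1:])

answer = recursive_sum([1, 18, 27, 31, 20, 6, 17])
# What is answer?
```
Call trace:
recursive_sum(arr=[1, 18, 27, 31, 20, 6, 17])
  recursive_sum(arr=[18, 27, 31, 20, 6, 17])
    recursive_sum(arr=[27, 31, 20, 6, 17])
      recursive_sum(arr=[31, 20, 6, 17])
        recursive_sum(arr=[20, 6, 17])
          recursive_sum(arr=[6, 17])
            recursive_sum(arr=[17])
              recursive_sum(arr=[])
              -> return 0
            -> return 17
          -> return 23
        -> return 43
      -> return 74
    -> return 101
  -> return 119
-> return 120

Final answer: 120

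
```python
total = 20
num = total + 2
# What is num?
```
Trace:
  total=20
  total=20, num=22

Final answer: 22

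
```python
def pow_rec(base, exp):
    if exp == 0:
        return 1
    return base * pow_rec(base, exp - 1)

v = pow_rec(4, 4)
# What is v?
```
Call trace:
pow_rec(base=4, exp=4)
  pow_rec(base=4, exp=3)
    pow_rec(base=4, exp=2)
      pow_rec(base=4, exp=1)
        pow_rec(base=4, exp=0)
        -> return 1
      -> return 4
    -> return 16
  -> return 64
-> return 256

Final answer: 256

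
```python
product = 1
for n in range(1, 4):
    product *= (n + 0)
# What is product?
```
Trace:
  product=1
  product=1, n=1
  product=2, n=2
  product=6, n=3

Final answer: 6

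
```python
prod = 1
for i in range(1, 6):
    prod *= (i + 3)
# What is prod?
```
Trace:
  prod=1
  prod=4, i=1
  prod=20, i=2
  prod=120, i=3
  prod=840, i=4
  prod=6720, i=5

Final answer: 6720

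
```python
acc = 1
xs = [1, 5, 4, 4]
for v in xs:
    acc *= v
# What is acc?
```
Trace:
  acc=1
  acc=1, v=1
  acc=5, v=5
  acc=20, v=4
  acc=80, v=4

Final answer: 80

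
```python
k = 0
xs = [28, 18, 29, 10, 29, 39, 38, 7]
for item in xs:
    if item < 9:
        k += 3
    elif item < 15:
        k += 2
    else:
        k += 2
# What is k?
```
Trace:
  k=0
  k=2, item=28
  k=4, item=18
  k=6, item=29
  k=8, item=10
  k=10, item=29
  k=12, item=39
  k=14, item=38
  k=17, item=7

Final answer: 17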